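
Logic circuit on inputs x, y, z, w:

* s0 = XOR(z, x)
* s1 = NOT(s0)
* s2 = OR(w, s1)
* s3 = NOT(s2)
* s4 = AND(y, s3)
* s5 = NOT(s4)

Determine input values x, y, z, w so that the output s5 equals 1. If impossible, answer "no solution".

s5 = NOT(s4) must be 1, so s4 = 0.
Check with x=1, y=0, z=1, w=0:
s0 = XOR(z, x) = XOR(1, 1) = 0
s1 = NOT(s0) = NOT 0 = 1
s2 = OR(w, s1) = OR(0, 1) = 1
s3 = NOT(s2) = NOT 1 = 0
s4 = AND(y, s3) = AND(0, 0) = 0
s5 = NOT(s4) = NOT 0 = 1
So s5 = 1 as required.

x=1, y=0, z=1, w=0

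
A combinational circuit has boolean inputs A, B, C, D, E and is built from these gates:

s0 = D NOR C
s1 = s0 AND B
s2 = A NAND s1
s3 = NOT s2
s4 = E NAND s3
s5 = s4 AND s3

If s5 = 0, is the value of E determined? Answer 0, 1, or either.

either

Both values of E occur among assignments with s5 = 0:
  E=0: A=0, B=0, C=0, D=0, E=0
  E=1: A=0, B=0, C=0, D=0, E=1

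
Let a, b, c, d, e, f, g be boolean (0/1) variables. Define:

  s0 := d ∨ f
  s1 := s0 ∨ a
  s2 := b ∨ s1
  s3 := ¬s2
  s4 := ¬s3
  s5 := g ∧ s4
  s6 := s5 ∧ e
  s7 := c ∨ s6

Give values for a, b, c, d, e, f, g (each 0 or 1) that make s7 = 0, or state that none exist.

a=0 b=0 c=0 d=0 e=0 f=1 g=1

s7 = c ∨ s6 must be 0, so both c = 0 and s6 = 0.
s6 = s5 ∧ e must be 0, so at least one of s5, e is 0.
Check with a=0 b=0 c=0 d=0 e=0 f=1 g=1:
s0 = d ∨ f = 0 ∨ 1 = 1
s1 = s0 ∨ a = 1 ∨ 0 = 1
s2 = b ∨ s1 = 0 ∨ 1 = 1
s3 = ¬s2 = ¬1 = 0
s4 = ¬s3 = ¬0 = 1
s5 = g ∧ s4 = 1 ∧ 1 = 1
s6 = s5 ∧ e = 1 ∧ 0 = 0
s7 = c ∨ s6 = 0 ∨ 0 = 0
So s7 = 0 as required.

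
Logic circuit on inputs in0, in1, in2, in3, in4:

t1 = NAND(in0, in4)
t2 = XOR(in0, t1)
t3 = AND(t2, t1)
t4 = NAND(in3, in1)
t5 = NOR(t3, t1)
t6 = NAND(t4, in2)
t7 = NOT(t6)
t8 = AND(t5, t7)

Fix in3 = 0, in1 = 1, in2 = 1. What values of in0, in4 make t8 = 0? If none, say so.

in0=0, in4=0

Check with in3 = 0, in1 = 1, in2 = 1 and in0=0, in4=0:
t1 = NAND(in0, in4) = NAND(0, 0) = 1
t2 = XOR(in0, t1) = XOR(0, 1) = 1
t3 = AND(t2, t1) = AND(1, 1) = 1
t4 = NAND(in3, in1) = NAND(0, 1) = 1
t5 = NOR(t3, t1) = NOR(1, 1) = 0
t6 = NAND(t4, in2) = NAND(1, 1) = 0
t7 = NOT(t6) = NOT 0 = 1
t8 = AND(t5, t7) = AND(0, 1) = 0
So t8 = 0.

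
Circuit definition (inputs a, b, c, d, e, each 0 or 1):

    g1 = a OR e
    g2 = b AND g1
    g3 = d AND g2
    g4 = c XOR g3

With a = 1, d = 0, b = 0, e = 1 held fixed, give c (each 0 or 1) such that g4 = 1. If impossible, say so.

c=1

Check with a = 1, d = 0, b = 0, e = 1 and c=1:
g1 = a OR e = 1 OR 1 = 1
g2 = b AND g1 = 0 AND 1 = 0
g3 = d AND g2 = 0 AND 0 = 0
g4 = c XOR g3 = 1 XOR 0 = 1
So g4 = 1.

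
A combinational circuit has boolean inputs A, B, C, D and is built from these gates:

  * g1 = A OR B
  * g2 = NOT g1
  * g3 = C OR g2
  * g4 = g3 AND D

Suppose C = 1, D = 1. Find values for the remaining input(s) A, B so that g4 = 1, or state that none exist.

Check with C = 1, D = 1 and A=0, B=0:
g1 = A OR B = 0 OR 0 = 0
g2 = NOT g1 = NOT 0 = 1
g3 = C OR g2 = 1 OR 1 = 1
g4 = g3 AND D = 1 AND 1 = 1
So g4 = 1.

A=0, B=0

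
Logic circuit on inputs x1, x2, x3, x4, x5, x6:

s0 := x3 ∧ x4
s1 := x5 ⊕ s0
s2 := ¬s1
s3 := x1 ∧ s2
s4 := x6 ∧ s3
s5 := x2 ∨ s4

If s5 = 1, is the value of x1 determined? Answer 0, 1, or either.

either

Both values of x1 occur among assignments with s5 = 1:
  x1=0: x1=0, x2=1, x3=0, x4=0, x5=0, x6=0
  x1=1: x1=1, x2=0, x3=0, x4=0, x5=0, x6=1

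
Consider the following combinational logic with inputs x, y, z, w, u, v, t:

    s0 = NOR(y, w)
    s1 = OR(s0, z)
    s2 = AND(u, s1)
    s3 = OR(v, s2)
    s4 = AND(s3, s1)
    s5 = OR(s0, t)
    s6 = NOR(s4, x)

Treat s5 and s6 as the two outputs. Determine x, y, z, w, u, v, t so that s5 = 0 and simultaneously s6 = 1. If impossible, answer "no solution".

Check with x=0 y=1 z=0 w=1 u=0 v=1 t=0:
s0 = NOR(y, w) = NOR(1, 1) = 0
s1 = OR(s0, z) = OR(0, 0) = 0
s2 = AND(u, s1) = AND(0, 0) = 0
s3 = OR(v, s2) = OR(1, 0) = 1
s4 = AND(s3, s1) = AND(1, 0) = 0
s5 = OR(s0, t) = OR(0, 0) = 0
s6 = NOR(s4, x) = NOR(0, 0) = 1
So s5 = 0 and s6 = 1.

x=0 y=1 z=0 w=1 u=0 v=1 t=0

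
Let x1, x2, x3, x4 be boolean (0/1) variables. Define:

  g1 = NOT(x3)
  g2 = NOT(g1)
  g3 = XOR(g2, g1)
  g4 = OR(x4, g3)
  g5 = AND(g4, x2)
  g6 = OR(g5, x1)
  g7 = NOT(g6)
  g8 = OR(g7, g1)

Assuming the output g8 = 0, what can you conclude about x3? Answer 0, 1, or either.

1

g8 = OR(g7, g1) must be 0, so both g7 = 0 and g1 = 0.
g7 = NOT(g6) must be 0, so g6 = 1.
Every assignment with g8 = 0 has x3 = 1; there are 6 such assignment(s).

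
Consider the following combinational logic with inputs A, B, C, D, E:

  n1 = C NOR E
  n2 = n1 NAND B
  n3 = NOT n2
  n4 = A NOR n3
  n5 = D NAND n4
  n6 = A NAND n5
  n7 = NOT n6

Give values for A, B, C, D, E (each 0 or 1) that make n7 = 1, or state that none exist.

Check with A=1, B=1, C=0, D=0, E=0:
n1 = C NOR E = 0 NOR 0 = 1
n2 = n1 NAND B = 1 NAND 1 = 0
n3 = NOT n2 = NOT 0 = 1
n4 = A NOR n3 = 1 NOR 1 = 0
n5 = D NAND n4 = 0 NAND 0 = 1
n6 = A NAND n5 = 1 NAND 1 = 0
n7 = NOT n6 = NOT 0 = 1
So n7 = 1 as required.

A=1, B=1, C=0, D=0, E=0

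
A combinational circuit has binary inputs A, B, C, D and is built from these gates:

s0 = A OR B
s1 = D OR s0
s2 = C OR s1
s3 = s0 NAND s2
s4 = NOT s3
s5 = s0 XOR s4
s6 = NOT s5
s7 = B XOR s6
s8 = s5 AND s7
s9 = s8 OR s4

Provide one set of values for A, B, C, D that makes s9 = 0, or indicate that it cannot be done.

Check with A=0 B=0 C=1 D=0:
s0 = A OR B = 0 OR 0 = 0
s1 = D OR s0 = 0 OR 0 = 0
s2 = C OR s1 = 1 OR 0 = 1
s3 = s0 NAND s2 = 0 NAND 1 = 1
s4 = NOT s3 = NOT 1 = 0
s5 = s0 XOR s4 = 0 XOR 0 = 0
s6 = NOT s5 = NOT 0 = 1
s7 = B XOR s6 = 0 XOR 1 = 1
s8 = s5 AND s7 = 0 AND 1 = 0
s9 = s8 OR s4 = 0 OR 0 = 0
So s9 = 0 as required.

A=0 B=0 C=1 D=0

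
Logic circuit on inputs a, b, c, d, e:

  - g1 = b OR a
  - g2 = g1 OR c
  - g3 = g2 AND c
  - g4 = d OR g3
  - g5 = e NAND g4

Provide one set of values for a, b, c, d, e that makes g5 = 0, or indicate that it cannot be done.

a=1 b=0 c=1 d=0 e=1

g5 = e NAND g4 must be 0, so both e = 1 and g4 = 1.
g4 = d OR g3 must be 1, so at least one of d, g3 is 1.
Check with a=1 b=0 c=1 d=0 e=1:
g1 = b OR a = 0 OR 1 = 1
g2 = g1 OR c = 1 OR 1 = 1
g3 = g2 AND c = 1 AND 1 = 1
g4 = d OR g3 = 0 OR 1 = 1
g5 = e NAND g4 = 1 NAND 1 = 0
So g5 = 0 as required.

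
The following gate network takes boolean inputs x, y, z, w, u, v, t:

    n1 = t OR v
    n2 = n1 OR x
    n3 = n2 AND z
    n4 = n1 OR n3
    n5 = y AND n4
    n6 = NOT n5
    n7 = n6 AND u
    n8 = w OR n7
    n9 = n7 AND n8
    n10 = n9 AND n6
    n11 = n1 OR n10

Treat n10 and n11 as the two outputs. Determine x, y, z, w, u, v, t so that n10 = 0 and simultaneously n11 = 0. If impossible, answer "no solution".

Check with x=1, y=0, z=1, w=0, u=0, v=0, t=0:
n1 = t OR v = 0 OR 0 = 0
n2 = n1 OR x = 0 OR 1 = 1
n3 = n2 AND z = 1 AND 1 = 1
n4 = n1 OR n3 = 0 OR 1 = 1
n5 = y AND n4 = 0 AND 1 = 0
n6 = NOT n5 = NOT 0 = 1
n7 = n6 AND u = 1 AND 0 = 0
n8 = w OR n7 = 0 OR 0 = 0
n9 = n7 AND n8 = 0 AND 0 = 0
n10 = n9 AND n6 = 0 AND 1 = 0
n11 = n1 OR n10 = 0 OR 0 = 0
So n10 = 0 and n11 = 0.

x=1, y=0, z=1, w=0, u=0, v=0, t=0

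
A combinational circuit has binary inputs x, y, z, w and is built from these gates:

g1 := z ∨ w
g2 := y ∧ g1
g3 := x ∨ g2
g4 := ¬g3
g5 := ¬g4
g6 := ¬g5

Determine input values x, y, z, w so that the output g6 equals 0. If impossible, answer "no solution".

g6 = ¬g5 must be 0, so g5 = 1.
Check with x=1, y=1, z=0, w=0:
g1 = z ∨ w = 0 ∨ 0 = 0
g2 = y ∧ g1 = 1 ∧ 0 = 0
g3 = x ∨ g2 = 1 ∨ 0 = 1
g4 = ¬g3 = ¬1 = 0
g5 = ¬g4 = ¬0 = 1
g6 = ¬g5 = ¬1 = 0
So g6 = 0 as required.

x=1, y=1, z=0, w=0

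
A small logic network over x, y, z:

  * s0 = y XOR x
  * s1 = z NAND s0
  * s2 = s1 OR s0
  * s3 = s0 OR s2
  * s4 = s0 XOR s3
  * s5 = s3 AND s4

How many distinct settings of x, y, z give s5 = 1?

4

s5 = s3 AND s4 must be 1, so both s3 = 1 and s4 = 1.
Enumerating the 8 input combinations, 4 give s5 = 1 and 4 give s5 = 0.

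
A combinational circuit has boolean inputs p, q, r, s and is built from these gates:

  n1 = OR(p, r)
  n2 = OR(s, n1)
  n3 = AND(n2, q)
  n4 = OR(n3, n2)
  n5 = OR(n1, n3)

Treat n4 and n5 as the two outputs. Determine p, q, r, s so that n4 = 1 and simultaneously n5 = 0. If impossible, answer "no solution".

Check with p=0, q=0, r=0, s=1:
n1 = OR(p, r) = OR(0, 0) = 0
n2 = OR(s, n1) = OR(1, 0) = 1
n3 = AND(n2, q) = AND(1, 0) = 0
n4 = OR(n3, n2) = OR(0, 1) = 1
n5 = OR(n1, n3) = OR(0, 0) = 0
So n4 = 1 and n5 = 0.

p=0, q=0, r=0, s=1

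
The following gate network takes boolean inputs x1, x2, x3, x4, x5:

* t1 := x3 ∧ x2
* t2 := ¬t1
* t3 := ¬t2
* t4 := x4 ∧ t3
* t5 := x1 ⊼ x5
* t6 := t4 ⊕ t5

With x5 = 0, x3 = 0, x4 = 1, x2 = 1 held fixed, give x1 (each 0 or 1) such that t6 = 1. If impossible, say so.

x1=1

t6 = t4 ⊕ t5 must be 1, so t4 and t5 differ.
Check with x5 = 0, x3 = 0, x4 = 1, x2 = 1 and x1=1:
t1 = x3 ∧ x2 = 0 ∧ 1 = 0
t2 = ¬t1 = ¬0 = 1
t3 = ¬t2 = ¬1 = 0
t4 = x4 ∧ t3 = 1 ∧ 0 = 0
t5 = x1 ⊼ x5 = 1 ⊼ 0 = 1
t6 = t4 ⊕ t5 = 0 ⊕ 1 = 1
So t6 = 1.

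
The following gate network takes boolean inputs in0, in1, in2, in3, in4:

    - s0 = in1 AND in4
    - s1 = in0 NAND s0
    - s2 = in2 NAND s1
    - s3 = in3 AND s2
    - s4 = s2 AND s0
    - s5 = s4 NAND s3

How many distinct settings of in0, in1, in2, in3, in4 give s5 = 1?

29

s5 = s4 NAND s3 must be 1, so at least one of s4, s3 is 0.
Enumerating the 32 input combinations, 29 give s5 = 1 and 3 give s5 = 0.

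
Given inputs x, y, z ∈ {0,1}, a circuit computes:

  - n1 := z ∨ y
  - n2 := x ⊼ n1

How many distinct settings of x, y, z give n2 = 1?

n2 = x ⊼ n1 must be 1, so at least one of x, n1 is 0.
Satisfying assignments:
  x=0, y=0, z=0
  x=0, y=0, z=1
  x=0, y=1, z=0
  x=0, y=1, z=1
  x=1, y=0, z=0

5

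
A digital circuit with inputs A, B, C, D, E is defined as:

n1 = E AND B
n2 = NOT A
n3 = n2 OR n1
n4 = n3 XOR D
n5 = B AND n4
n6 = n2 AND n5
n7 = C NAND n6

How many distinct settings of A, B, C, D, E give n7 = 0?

n7 = C NAND n6 must be 0, so both C = 1 and n6 = 1.
n6 = n2 AND n5 must be 1, so both n2 = 1 and n5 = 1.
n2 = NOT A must be 1, so A = 0.
Satisfying assignments:
  A=0, B=1, C=1, D=0, E=0
  A=0, B=1, C=1, D=0, E=1

2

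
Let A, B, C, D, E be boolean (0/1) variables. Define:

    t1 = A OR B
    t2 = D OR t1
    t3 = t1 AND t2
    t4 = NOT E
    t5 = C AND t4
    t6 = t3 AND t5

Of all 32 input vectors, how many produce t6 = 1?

6

t6 = t3 AND t5 must be 1, so both t3 = 1 and t5 = 1.
t3 = t1 AND t2 must be 1, so both t1 = 1 and t2 = 1.
t5 = C AND t4 must be 1, so both C = 1 and t4 = 1.
Satisfying assignments:
  A=0, B=1, C=1, D=0, E=0
  A=0, B=1, C=1, D=1, E=0
  A=1, B=0, C=1, D=0, E=0
  A=1, B=0, C=1, D=1, E=0
  A=1, B=1, C=1, D=0, E=0
  A=1, B=1, C=1, D=1, E=0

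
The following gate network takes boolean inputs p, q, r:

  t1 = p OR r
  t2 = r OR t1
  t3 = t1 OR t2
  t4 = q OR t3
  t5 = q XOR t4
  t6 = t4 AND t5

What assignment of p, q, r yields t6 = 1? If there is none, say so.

t6 = t4 AND t5 must be 1, so both t4 = 1 and t5 = 1.
t4 = q OR t3 must be 1, so at least one of q, t3 is 1.
t5 = q XOR t4 must be 1, so q and t4 differ.
Check with p=1, q=0, r=0:
t1 = p OR r = 1 OR 0 = 1
t2 = r OR t1 = 0 OR 1 = 1
t3 = t1 OR t2 = 1 OR 1 = 1
t4 = q OR t3 = 0 OR 1 = 1
t5 = q XOR t4 = 0 XOR 1 = 1
t6 = t4 AND t5 = 1 AND 1 = 1
So t6 = 1 as required.

p=1, q=0, r=0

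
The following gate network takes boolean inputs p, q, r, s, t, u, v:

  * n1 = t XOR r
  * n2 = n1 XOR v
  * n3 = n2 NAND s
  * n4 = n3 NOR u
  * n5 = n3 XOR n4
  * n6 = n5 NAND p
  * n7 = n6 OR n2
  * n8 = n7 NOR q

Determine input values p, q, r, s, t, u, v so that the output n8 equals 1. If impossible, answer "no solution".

n8 = n7 NOR q must be 1, so both n7 = 0 and q = 0.
n7 = n6 OR n2 must be 0, so both n6 = 0 and n2 = 0.
n6 = n5 NAND p must be 0, so both n5 = 1 and p = 1.
Check with p=1, q=0, r=0, s=1, t=0, u=1, v=0:
n1 = t XOR r = 0 XOR 0 = 0
n2 = n1 XOR v = 0 XOR 0 = 0
n3 = n2 NAND s = 0 NAND 1 = 1
n4 = n3 NOR u = 1 NOR 1 = 0
n5 = n3 XOR n4 = 1 XOR 0 = 1
n6 = n5 NAND p = 1 NAND 1 = 0
n7 = n6 OR n2 = 0 OR 0 = 0
n8 = n7 NOR q = 0 NOR 0 = 1
So n8 = 1 as required.

p=1, q=0, r=0, s=1, t=0, u=1, v=0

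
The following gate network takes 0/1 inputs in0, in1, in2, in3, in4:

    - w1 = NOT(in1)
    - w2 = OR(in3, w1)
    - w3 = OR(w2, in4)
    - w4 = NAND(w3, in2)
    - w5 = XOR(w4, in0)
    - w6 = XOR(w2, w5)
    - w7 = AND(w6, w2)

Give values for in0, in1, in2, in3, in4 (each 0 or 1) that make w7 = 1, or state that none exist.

w7 = AND(w6, w2) must be 1, so both w6 = 1 and w2 = 1.
Check with in0=0, in1=0, in2=1, in3=0, in4=1:
w1 = NOT(in1) = NOT 0 = 1
w2 = OR(in3, w1) = OR(0, 1) = 1
w3 = OR(w2, in4) = OR(1, 1) = 1
w4 = NAND(w3, in2) = NAND(1, 1) = 0
w5 = XOR(w4, in0) = XOR(0, 0) = 0
w6 = XOR(w2, w5) = XOR(1, 0) = 1
w7 = AND(w6, w2) = AND(1, 1) = 1
So w7 = 1 as required.

in0=0, in1=0, in2=1, in3=0, in4=1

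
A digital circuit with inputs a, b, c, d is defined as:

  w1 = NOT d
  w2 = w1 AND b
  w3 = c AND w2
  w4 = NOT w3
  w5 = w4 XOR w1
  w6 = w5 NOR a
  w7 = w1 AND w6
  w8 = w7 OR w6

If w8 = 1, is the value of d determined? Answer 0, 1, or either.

0

w8 = w7 OR w6 must be 1, so at least one of w7, w6 is 1.
Every assignment with w8 = 1 has d = 0; there are 3 such assignment(s).
  a=0, b=0, c=0, d=0
  a=0, b=0, c=1, d=0
  a=0, b=1, c=0, d=0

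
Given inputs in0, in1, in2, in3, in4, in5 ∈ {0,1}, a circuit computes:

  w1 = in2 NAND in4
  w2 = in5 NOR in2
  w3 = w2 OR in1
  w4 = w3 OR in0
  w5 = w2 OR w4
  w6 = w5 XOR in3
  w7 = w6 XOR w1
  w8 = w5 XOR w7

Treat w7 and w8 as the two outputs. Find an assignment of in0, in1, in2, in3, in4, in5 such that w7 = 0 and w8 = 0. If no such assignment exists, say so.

Check with in0=0, in1=0, in2=1, in3=1, in4=0, in5=1:
w1 = in2 NAND in4 = 1 NAND 0 = 1
w2 = in5 NOR in2 = 1 NOR 1 = 0
w3 = w2 OR in1 = 0 OR 0 = 0
w4 = w3 OR in0 = 0 OR 0 = 0
w5 = w2 OR w4 = 0 OR 0 = 0
w6 = w5 XOR in3 = 0 XOR 1 = 1
w7 = w6 XOR w1 = 1 XOR 1 = 0
w8 = w5 XOR w7 = 0 XOR 0 = 0
So w7 = 0 and w8 = 0.

in0=0, in1=0, in2=1, in3=1, in4=0, in5=1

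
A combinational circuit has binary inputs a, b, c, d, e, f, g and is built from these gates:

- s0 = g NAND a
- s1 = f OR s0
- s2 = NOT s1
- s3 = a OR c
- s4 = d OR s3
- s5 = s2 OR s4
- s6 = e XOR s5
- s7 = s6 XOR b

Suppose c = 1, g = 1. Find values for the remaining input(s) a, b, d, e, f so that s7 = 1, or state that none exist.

a=0, b=1, d=1, e=1, f=0

s7 = s6 XOR b must be 1, so s6 and b differ.
Check with c = 1, g = 1 and a=0, b=1, d=1, e=1, f=0:
s0 = g NAND a = 1 NAND 0 = 1
s1 = f OR s0 = 0 OR 1 = 1
s2 = NOT s1 = NOT 1 = 0
s3 = a OR c = 0 OR 1 = 1
s4 = d OR s3 = 1 OR 1 = 1
s5 = s2 OR s4 = 0 OR 1 = 1
s6 = e XOR s5 = 1 XOR 1 = 0
s7 = s6 XOR b = 0 XOR 1 = 1
So s7 = 1.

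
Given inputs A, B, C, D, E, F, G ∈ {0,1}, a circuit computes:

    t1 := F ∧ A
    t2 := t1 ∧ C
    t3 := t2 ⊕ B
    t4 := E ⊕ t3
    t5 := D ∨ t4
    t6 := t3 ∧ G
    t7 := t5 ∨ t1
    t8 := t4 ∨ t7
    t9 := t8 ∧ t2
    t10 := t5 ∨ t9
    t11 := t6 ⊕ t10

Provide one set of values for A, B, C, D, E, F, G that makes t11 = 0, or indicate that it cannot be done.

t11 = t6 ⊕ t10 must be 0, so t6 and t10 are equal.
Check with A=0, B=1, C=1, D=0, E=1, F=0, G=0:
t1 = F ∧ A = 0 ∧ 0 = 0
t2 = t1 ∧ C = 0 ∧ 1 = 0
t3 = t2 ⊕ B = 0 ⊕ 1 = 1
t4 = E ⊕ t3 = 1 ⊕ 1 = 0
t5 = D ∨ t4 = 0 ∨ 0 = 0
t6 = t3 ∧ G = 1 ∧ 0 = 0
t7 = t5 ∨ t1 = 0 ∨ 0 = 0
t8 = t4 ∨ t7 = 0 ∨ 0 = 0
t9 = t8 ∧ t2 = 0 ∧ 0 = 0
t10 = t5 ∨ t9 = 0 ∨ 0 = 0
t11 = t6 ⊕ t10 = 0 ⊕ 0 = 0
So t11 = 0 as required.

A=0, B=1, C=1, D=0, E=1, F=0, G=0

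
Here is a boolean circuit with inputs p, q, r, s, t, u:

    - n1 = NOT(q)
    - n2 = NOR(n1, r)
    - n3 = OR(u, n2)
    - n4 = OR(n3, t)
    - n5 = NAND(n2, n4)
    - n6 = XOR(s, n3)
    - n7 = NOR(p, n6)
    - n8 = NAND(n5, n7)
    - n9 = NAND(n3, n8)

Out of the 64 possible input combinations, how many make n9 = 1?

30

n9 = NAND(n3, n8) must be 1, so at least one of n3, n8 is 0.
Enumerating the 64 input combinations, 30 give n9 = 1 and 34 give n9 = 0.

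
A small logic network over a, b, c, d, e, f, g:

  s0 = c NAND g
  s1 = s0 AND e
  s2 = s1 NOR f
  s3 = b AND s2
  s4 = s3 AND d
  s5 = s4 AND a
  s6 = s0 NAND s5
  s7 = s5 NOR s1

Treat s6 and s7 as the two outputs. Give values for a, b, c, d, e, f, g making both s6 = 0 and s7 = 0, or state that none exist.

a=1, b=1, c=0, d=1, e=0, f=0, g=0

Check with a=1, b=1, c=0, d=1, e=0, f=0, g=0:
s0 = c NAND g = 0 NAND 0 = 1
s1 = s0 AND e = 1 AND 0 = 0
s2 = s1 NOR f = 0 NOR 0 = 1
s3 = b AND s2 = 1 AND 1 = 1
s4 = s3 AND d = 1 AND 1 = 1
s5 = s4 AND a = 1 AND 1 = 1
s6 = s0 NAND s5 = 1 NAND 1 = 0
s7 = s5 NOR s1 = 1 NOR 0 = 0
So s6 = 0 and s7 = 0.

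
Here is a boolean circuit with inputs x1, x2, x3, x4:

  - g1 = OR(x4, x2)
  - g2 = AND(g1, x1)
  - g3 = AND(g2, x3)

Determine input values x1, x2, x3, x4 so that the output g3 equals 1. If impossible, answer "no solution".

x1=1, x2=1, x3=1, x4=0

Check with x1=1, x2=1, x3=1, x4=0:
g1 = OR(x4, x2) = OR(0, 1) = 1
g2 = AND(g1, x1) = AND(1, 1) = 1
g3 = AND(g2, x3) = AND(1, 1) = 1
So g3 = 1 as required.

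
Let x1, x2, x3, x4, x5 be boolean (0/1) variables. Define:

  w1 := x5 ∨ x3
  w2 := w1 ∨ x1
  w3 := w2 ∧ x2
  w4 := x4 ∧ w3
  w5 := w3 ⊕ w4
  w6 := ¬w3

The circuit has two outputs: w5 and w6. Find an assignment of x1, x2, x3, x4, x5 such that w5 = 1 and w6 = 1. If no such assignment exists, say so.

no solution exists

Across all 32 input combinations, none give both w5 = 1 and w6 = 1.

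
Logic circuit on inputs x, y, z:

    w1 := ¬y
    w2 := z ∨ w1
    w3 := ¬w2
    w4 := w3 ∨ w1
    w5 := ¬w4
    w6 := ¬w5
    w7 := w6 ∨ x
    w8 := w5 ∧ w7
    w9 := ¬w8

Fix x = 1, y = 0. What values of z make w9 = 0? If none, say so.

With x = 1, y = 0 fixed, none of the 2 settings of z give w9 = 0.
For example, with z=1:
w1 = ¬y = ¬0 = 1
w2 = z ∨ w1 = 1 ∨ 1 = 1
w3 = ¬w2 = ¬1 = 0
w4 = w3 ∨ w1 = 0 ∨ 1 = 1
w5 = ¬w4 = ¬1 = 0
w6 = ¬w5 = ¬0 = 1
w7 = w6 ∨ x = 1 ∨ 1 = 1
w8 = w5 ∧ w7 = 0 ∧ 1 = 0
w9 = ¬w8 = ¬0 = 1
giving w9 = 1 ≠ 0.

no solution exists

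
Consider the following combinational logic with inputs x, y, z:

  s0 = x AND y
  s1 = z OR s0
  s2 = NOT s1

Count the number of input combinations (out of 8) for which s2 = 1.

3

s2 = NOT s1 must be 1, so s1 = 0.
s1 = z OR s0 must be 0, so both z = 0 and s0 = 0.
s0 = x AND y must be 0, so at least one of x, y is 0.
Satisfying assignments:
  x=0, y=0, z=0
  x=0, y=1, z=0
  x=1, y=0, z=0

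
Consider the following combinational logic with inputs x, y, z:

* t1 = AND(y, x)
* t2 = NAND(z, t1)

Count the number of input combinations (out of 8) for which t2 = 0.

t2 = NAND(z, t1) must be 0, so both z = 1 and t1 = 1.
Satisfying assignments:
  x=1, y=1, z=1

1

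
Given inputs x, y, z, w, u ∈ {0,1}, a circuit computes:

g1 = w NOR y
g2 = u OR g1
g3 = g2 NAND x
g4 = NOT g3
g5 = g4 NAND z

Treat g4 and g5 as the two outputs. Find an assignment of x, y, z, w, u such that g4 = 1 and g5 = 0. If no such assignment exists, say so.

x=1, y=1, z=1, w=1, u=1

Check with x=1, y=1, z=1, w=1, u=1:
g1 = w NOR y = 1 NOR 1 = 0
g2 = u OR g1 = 1 OR 0 = 1
g3 = g2 NAND x = 1 NAND 1 = 0
g4 = NOT g3 = NOT 0 = 1
g5 = g4 NAND z = 1 NAND 1 = 0
So g4 = 1 and g5 = 0.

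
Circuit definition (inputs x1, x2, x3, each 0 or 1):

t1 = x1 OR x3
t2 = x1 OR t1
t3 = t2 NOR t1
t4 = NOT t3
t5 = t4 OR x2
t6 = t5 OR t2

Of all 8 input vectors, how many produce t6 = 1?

t6 = t5 OR t2 must be 1, so at least one of t5, t2 is 1.
Enumerating the 8 input combinations, 7 give t6 = 1 and 1 give t6 = 0.

7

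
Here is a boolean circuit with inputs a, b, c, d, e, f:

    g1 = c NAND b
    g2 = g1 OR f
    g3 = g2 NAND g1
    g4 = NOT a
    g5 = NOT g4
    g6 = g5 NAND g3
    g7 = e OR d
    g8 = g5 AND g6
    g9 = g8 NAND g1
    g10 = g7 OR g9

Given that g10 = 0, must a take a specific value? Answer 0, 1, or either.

g10 = g7 OR g9 must be 0, so both g7 = 0 and g9 = 0.
g7 = e OR d must be 0, so both e = 0 and d = 0.
g9 = g8 NAND g1 must be 0, so both g8 = 1 and g1 = 1.
Every assignment with g10 = 0 has a = 1; there are 6 such assignment(s).

1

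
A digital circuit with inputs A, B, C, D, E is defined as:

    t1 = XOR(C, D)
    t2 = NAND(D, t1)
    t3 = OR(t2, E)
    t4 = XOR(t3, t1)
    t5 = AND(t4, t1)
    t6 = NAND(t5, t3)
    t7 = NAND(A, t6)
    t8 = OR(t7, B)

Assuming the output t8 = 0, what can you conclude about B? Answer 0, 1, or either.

0

t8 = OR(t7, B) must be 0, so both t7 = 0 and B = 0.
t7 = NAND(A, t6) must be 0, so both A = 1 and t6 = 1.
Every assignment with t8 = 0 has B = 0; there are 8 such assignment(s).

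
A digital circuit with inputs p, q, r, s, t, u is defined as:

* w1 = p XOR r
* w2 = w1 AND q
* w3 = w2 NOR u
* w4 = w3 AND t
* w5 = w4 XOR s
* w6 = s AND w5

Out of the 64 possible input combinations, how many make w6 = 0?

38

w6 = s AND w5 must be 0, so at least one of s, w5 is 0.
Enumerating the 64 input combinations, 38 give w6 = 0 and 26 give w6 = 1.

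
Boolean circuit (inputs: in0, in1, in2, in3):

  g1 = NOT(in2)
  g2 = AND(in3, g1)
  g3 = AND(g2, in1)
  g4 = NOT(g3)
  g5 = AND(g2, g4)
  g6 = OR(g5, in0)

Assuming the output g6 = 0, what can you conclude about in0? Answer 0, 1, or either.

0

g6 = OR(g5, in0) must be 0, so both g5 = 0 and in0 = 0.
g5 = AND(g2, g4) must be 0, so at least one of g2, g4 is 0.
Every assignment with g6 = 0 has in0 = 0; there are 7 such assignment(s).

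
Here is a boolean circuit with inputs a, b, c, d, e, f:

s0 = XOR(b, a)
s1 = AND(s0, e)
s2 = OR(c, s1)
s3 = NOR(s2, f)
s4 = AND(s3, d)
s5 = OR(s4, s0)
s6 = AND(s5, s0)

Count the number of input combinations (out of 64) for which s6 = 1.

s6 = AND(s5, s0) must be 1, so both s5 = 1 and s0 = 1.
Enumerating the 64 input combinations, 32 give s6 = 1 and 32 give s6 = 0.

32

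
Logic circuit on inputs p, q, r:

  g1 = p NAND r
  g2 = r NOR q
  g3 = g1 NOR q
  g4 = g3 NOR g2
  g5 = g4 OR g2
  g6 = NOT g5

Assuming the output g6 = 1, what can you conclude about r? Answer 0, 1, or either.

1

g6 = NOT g5 must be 1, so g5 = 0.
Every assignment with g6 = 1 has r = 1; there are 1 such assignment(s).
  p=1, q=0, r=1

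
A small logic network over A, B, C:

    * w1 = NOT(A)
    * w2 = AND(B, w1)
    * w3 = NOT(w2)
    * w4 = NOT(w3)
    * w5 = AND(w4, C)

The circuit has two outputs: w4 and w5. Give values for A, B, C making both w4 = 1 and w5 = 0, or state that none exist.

Check with A=0, B=1, C=0:
w1 = NOT(A) = NOT 0 = 1
w2 = AND(B, w1) = AND(1, 1) = 1
w3 = NOT(w2) = NOT 1 = 0
w4 = NOT(w3) = NOT 0 = 1
w5 = AND(w4, C) = AND(1, 0) = 0
So w4 = 1 and w5 = 0.

A=0, B=1, C=0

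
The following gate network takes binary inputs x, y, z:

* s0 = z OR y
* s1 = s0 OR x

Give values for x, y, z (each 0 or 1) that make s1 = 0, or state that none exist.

s1 = s0 OR x must be 0, so both s0 = 0 and x = 0.
s0 = z OR y must be 0, so both z = 0 and y = 0.
Check with x=0 y=0 z=0:
s0 = z OR y = 0 OR 0 = 0
s1 = s0 OR x = 0 OR 0 = 0
So s1 = 0 as required.

x=0 y=0 z=0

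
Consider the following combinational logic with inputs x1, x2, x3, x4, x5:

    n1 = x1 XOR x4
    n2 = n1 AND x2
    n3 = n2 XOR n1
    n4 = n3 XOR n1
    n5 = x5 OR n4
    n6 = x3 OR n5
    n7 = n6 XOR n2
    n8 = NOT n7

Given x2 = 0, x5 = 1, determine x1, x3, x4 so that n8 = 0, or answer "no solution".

n8 = NOT n7 must be 0, so n7 = 1.
n7 = n6 XOR n2 must be 1, so n6 and n2 differ.
Check with x2 = 0, x5 = 1 and x1=1, x3=1, x4=1:
n1 = x1 XOR x4 = 1 XOR 1 = 0
n2 = n1 AND x2 = 0 AND 0 = 0
n3 = n2 XOR n1 = 0 XOR 0 = 0
n4 = n3 XOR n1 = 0 XOR 0 = 0
n5 = x5 OR n4 = 1 OR 0 = 1
n6 = x3 OR n5 = 1 OR 1 = 1
n7 = n6 XOR n2 = 1 XOR 0 = 1
n8 = NOT n7 = NOT 1 = 0
So n8 = 0.

x1=1 x3=1 x4=1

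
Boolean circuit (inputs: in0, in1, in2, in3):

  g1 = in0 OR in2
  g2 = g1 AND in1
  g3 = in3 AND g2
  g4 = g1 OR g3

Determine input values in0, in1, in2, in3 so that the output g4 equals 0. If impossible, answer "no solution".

g4 = g1 OR g3 must be 0, so both g1 = 0 and g3 = 0.
g1 = in0 OR in2 must be 0, so both in0 = 0 and in2 = 0.
Check with in0=0, in1=0, in2=0, in3=1:
g1 = in0 OR in2 = 0 OR 0 = 0
g2 = g1 AND in1 = 0 AND 0 = 0
g3 = in3 AND g2 = 1 AND 0 = 0
g4 = g1 OR g3 = 0 OR 0 = 0
So g4 = 0 as required.

in0=0, in1=0, in2=0, in3=1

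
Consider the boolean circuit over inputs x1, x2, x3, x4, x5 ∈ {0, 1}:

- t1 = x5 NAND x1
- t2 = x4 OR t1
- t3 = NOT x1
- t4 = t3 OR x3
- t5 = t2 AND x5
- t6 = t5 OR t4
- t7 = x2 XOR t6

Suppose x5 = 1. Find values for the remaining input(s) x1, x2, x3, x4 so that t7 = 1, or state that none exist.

x1=1 x2=0 x3=1 x4=0

Check with x5 = 1 and x1=1, x2=0, x3=1, x4=0:
t1 = x5 NAND x1 = 1 NAND 1 = 0
t2 = x4 OR t1 = 0 OR 0 = 0
t3 = NOT x1 = NOT 1 = 0
t4 = t3 OR x3 = 0 OR 1 = 1
t5 = t2 AND x5 = 0 AND 1 = 0
t6 = t5 OR t4 = 0 OR 1 = 1
t7 = x2 XOR t6 = 0 XOR 1 = 1
So t7 = 1.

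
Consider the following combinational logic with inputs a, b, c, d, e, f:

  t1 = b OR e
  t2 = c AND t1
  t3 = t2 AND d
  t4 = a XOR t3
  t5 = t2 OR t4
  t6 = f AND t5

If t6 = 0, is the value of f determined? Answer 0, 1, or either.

Both values of f occur among assignments with t6 = 0:
  f=0: a=0, b=0, c=0, d=0, e=0, f=0
  f=1: a=0, b=0, c=0, d=0, e=0, f=1

either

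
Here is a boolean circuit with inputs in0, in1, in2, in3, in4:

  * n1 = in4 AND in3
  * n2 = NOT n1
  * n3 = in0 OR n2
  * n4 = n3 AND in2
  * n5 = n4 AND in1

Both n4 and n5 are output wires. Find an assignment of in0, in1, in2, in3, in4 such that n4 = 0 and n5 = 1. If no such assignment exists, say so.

Across all 32 input combinations, none give both n4 = 0 and n5 = 1.

no solution exists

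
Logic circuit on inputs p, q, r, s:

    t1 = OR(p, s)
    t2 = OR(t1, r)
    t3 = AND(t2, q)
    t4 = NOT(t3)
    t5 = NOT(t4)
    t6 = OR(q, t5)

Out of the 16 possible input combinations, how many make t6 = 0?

t6 = OR(q, t5) must be 0, so both q = 0 and t5 = 0.
t5 = NOT(t4) must be 0, so t4 = 1.
t4 = NOT(t3) must be 1, so t3 = 0.
Enumerating the 16 input combinations, 8 give t6 = 0 and 8 give t6 = 1.

8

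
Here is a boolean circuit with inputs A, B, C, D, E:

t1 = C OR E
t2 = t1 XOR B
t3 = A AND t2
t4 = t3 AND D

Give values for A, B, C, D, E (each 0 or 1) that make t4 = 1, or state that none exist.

A=1, B=0, C=1, D=1, E=1

t4 = t3 AND D must be 1, so both t3 = 1 and D = 1.
Check with A=1, B=0, C=1, D=1, E=1:
t1 = C OR E = 1 OR 1 = 1
t2 = t1 XOR B = 1 XOR 0 = 1
t3 = A AND t2 = 1 AND 1 = 1
t4 = t3 AND D = 1 AND 1 = 1
So t4 = 1 as required.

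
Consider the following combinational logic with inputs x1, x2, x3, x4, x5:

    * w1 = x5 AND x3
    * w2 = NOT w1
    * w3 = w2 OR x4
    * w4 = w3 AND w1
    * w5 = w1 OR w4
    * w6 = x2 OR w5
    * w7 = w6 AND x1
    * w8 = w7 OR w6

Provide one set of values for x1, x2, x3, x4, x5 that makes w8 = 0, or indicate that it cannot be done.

x1=0, x2=0, x3=0, x4=1, x5=1

w8 = w7 OR w6 must be 0, so both w7 = 0 and w6 = 0.
Check with x1=0, x2=0, x3=0, x4=1, x5=1:
w1 = x5 AND x3 = 1 AND 0 = 0
w2 = NOT w1 = NOT 0 = 1
w3 = w2 OR x4 = 1 OR 1 = 1
w4 = w3 AND w1 = 1 AND 0 = 0
w5 = w1 OR w4 = 0 OR 0 = 0
w6 = x2 OR w5 = 0 OR 0 = 0
w7 = w6 AND x1 = 0 AND 0 = 0
w8 = w7 OR w6 = 0 OR 0 = 0
So w8 = 0 as required.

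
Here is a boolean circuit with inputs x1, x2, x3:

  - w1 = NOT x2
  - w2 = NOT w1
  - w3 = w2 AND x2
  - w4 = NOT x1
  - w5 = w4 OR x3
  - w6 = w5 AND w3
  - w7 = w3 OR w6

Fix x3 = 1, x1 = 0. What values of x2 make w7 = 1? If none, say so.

x2=1

w7 = w3 OR w6 must be 1, so at least one of w3, w6 is 1.
Check with x3 = 1, x1 = 0 and x2=1:
w1 = NOT x2 = NOT 1 = 0
w2 = NOT w1 = NOT 0 = 1
w3 = w2 AND x2 = 1 AND 1 = 1
w4 = NOT x1 = NOT 0 = 1
w5 = w4 OR x3 = 1 OR 1 = 1
w6 = w5 AND w3 = 1 AND 1 = 1
w7 = w3 OR w6 = 1 OR 1 = 1
So w7 = 1.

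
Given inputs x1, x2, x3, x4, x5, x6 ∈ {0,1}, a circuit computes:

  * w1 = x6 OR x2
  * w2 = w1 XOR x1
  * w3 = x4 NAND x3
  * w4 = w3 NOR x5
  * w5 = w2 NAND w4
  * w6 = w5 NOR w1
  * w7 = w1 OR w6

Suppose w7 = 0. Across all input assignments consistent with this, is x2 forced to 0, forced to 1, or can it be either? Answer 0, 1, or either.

0

w7 = w1 OR w6 must be 0, so both w1 = 0 and w6 = 0.
Every assignment with w7 = 0 has x2 = 0; there are 15 such assignment(s).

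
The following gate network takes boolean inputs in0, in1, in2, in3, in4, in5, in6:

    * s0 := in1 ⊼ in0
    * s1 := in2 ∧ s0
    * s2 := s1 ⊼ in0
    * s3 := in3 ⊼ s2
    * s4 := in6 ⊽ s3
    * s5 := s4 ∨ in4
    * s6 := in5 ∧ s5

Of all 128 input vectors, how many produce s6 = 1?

39

s6 = in5 ∧ s5 must be 1, so both in5 = 1 and s5 = 1.
s5 = s4 ∨ in4 must be 1, so at least one of s4, in4 is 1.
Enumerating the 128 input combinations, 39 give s6 = 1 and 89 give s6 = 0.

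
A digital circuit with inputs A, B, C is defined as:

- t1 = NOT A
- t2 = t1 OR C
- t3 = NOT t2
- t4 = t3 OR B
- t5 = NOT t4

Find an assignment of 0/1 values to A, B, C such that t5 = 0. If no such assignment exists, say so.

t5 = NOT t4 must be 0, so t4 = 1.
t4 = t3 OR B must be 1, so at least one of t3, B is 1.
Check with A=1 B=0 C=0:
t1 = NOT A = NOT 1 = 0
t2 = t1 OR C = 0 OR 0 = 0
t3 = NOT t2 = NOT 0 = 1
t4 = t3 OR B = 1 OR 0 = 1
t5 = NOT t4 = NOT 1 = 0
So t5 = 0 as required.

A=1 B=0 C=0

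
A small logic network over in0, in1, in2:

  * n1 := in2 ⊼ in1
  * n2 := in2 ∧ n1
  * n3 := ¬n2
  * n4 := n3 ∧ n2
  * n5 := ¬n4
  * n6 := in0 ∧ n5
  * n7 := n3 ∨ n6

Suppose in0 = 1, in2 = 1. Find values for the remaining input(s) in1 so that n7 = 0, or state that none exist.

With in0 = 1, in2 = 1 fixed, none of the 2 settings of in1 give n7 = 0.
For example, with in1=0:
n1 = in2 ⊼ in1 = 1 ⊼ 0 = 1
n2 = in2 ∧ n1 = 1 ∧ 1 = 1
n3 = ¬n2 = ¬1 = 0
n4 = n3 ∧ n2 = 0 ∧ 1 = 0
n5 = ¬n4 = ¬0 = 1
n6 = in0 ∧ n5 = 1 ∧ 1 = 1
n7 = n3 ∨ n6 = 0 ∨ 1 = 1
giving n7 = 1 ≠ 0.

no solution exists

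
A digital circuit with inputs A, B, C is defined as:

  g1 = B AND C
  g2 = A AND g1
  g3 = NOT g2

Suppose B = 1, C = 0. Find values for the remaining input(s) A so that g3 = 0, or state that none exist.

no solution exists

With B = 1, C = 0 fixed, none of the 2 settings of A give g3 = 0.
For example, with A=1:
g1 = B AND C = 1 AND 0 = 0
g2 = A AND g1 = 1 AND 0 = 0
g3 = NOT g2 = NOT 0 = 1
giving g3 = 1 ≠ 0.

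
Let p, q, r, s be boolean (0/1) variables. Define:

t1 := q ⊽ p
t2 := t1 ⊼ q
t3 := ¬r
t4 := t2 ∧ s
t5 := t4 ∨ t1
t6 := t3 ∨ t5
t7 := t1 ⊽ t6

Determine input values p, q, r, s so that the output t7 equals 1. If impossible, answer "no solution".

p=1 q=1 r=1 s=0

Check with p=1 q=1 r=1 s=0:
t1 = q ⊽ p = 1 ⊽ 1 = 0
t2 = t1 ⊼ q = 0 ⊼ 1 = 1
t3 = ¬r = ¬1 = 0
t4 = t2 ∧ s = 1 ∧ 0 = 0
t5 = t4 ∨ t1 = 0 ∨ 0 = 0
t6 = t3 ∨ t5 = 0 ∨ 0 = 0
t7 = t1 ⊽ t6 = 0 ⊽ 0 = 1
So t7 = 1 as required.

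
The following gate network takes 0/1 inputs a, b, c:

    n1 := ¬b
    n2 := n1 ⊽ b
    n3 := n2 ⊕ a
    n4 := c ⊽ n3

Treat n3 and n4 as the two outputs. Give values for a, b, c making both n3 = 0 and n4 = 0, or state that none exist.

Check with a=0 b=0 c=1:
n1 = ¬b = ¬0 = 1
n2 = n1 ⊽ b = 1 ⊽ 0 = 0
n3 = n2 ⊕ a = 0 ⊕ 0 = 0
n4 = c ⊽ n3 = 1 ⊽ 0 = 0
So n3 = 0 and n4 = 0.

a=0 b=0 c=1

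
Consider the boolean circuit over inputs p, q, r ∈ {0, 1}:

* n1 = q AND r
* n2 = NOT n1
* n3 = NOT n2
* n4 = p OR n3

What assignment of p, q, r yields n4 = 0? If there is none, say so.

p=0, q=1, r=0

n4 = p OR n3 must be 0, so both p = 0 and n3 = 0.
Check with p=0, q=1, r=0:
n1 = q AND r = 1 AND 0 = 0
n2 = NOT n1 = NOT 0 = 1
n3 = NOT n2 = NOT 1 = 0
n4 = p OR n3 = 0 OR 0 = 0
So n4 = 0 as required.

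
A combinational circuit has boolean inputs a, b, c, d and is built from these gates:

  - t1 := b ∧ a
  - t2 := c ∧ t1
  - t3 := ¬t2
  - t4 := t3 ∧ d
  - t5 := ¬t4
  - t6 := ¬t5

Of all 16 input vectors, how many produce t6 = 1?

t6 = ¬t5 must be 1, so t5 = 0.
t5 = ¬t4 must be 0, so t4 = 1.
t4 = t3 ∧ d must be 1, so both t3 = 1 and d = 1.
Enumerating the 16 input combinations, 7 give t6 = 1 and 9 give t6 = 0.

7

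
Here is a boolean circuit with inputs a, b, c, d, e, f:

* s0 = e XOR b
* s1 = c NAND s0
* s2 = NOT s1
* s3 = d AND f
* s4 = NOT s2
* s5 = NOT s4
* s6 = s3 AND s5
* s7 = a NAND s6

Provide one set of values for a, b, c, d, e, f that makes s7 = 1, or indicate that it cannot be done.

a=1, b=0, c=1, d=1, e=1, f=0

s7 = a NAND s6 must be 1, so at least one of a, s6 is 0.
Check with a=1, b=0, c=1, d=1, e=1, f=0:
s0 = e XOR b = 1 XOR 0 = 1
s1 = c NAND s0 = 1 NAND 1 = 0
s2 = NOT s1 = NOT 0 = 1
s3 = d AND f = 1 AND 0 = 0
s4 = NOT s2 = NOT 1 = 0
s5 = NOT s4 = NOT 0 = 1
s6 = s3 AND s5 = 0 AND 1 = 0
s7 = a NAND s6 = 1 NAND 0 = 1
So s7 = 1 as required.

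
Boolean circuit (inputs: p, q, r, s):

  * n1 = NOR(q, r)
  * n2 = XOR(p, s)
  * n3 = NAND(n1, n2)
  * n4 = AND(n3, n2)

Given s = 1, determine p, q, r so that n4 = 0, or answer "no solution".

Check with s = 1 and p=0, q=0, r=0:
n1 = NOR(q, r) = NOR(0, 0) = 1
n2 = XOR(p, s) = XOR(0, 1) = 1
n3 = NAND(n1, n2) = NAND(1, 1) = 0
n4 = AND(n3, n2) = AND(0, 1) = 0
So n4 = 0.

p=0 q=0 r=0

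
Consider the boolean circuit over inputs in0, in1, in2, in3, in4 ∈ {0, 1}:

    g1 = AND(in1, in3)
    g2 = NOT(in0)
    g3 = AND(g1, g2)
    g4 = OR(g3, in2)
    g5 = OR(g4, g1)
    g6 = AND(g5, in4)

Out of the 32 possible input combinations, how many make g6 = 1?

g6 = AND(g5, in4) must be 1, so both g5 = 1 and in4 = 1.
g5 = OR(g4, g1) must be 1, so at least one of g4, g1 is 1.
Enumerating the 32 input combinations, 10 give g6 = 1 and 22 give g6 = 0.

10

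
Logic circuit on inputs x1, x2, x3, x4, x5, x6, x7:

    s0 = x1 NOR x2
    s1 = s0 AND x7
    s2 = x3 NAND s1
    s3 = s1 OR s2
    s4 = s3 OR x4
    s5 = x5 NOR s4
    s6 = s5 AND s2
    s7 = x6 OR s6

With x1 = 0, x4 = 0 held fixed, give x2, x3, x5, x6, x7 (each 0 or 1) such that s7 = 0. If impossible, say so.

s7 = x6 OR s6 must be 0, so both x6 = 0 and s6 = 0.
s6 = s5 AND s2 must be 0, so at least one of s5, s2 is 0.
Check with x1 = 0, x4 = 0 and x2=1, x3=0, x5=1, x6=0, x7=1:
s0 = x1 NOR x2 = 0 NOR 1 = 0
s1 = s0 AND x7 = 0 AND 1 = 0
s2 = x3 NAND s1 = 0 NAND 0 = 1
s3 = s1 OR s2 = 0 OR 1 = 1
s4 = s3 OR x4 = 1 OR 0 = 1
s5 = x5 NOR s4 = 1 NOR 1 = 0
s6 = s5 AND s2 = 0 AND 1 = 0
s7 = x6 OR s6 = 0 OR 0 = 0
So s7 = 0.

x2=1, x3=0, x5=1, x6=0, x7=1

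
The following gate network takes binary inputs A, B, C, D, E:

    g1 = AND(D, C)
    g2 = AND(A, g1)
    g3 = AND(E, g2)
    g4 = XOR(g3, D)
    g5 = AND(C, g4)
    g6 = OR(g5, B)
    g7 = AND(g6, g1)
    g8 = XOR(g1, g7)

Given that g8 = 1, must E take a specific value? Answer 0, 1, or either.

1

g8 = XOR(g1, g7) must be 1, so g1 and g7 differ.
Every assignment with g8 = 1 has E = 1; there are 1 such assignment(s).
  A=1, B=0, C=1, D=1, E=1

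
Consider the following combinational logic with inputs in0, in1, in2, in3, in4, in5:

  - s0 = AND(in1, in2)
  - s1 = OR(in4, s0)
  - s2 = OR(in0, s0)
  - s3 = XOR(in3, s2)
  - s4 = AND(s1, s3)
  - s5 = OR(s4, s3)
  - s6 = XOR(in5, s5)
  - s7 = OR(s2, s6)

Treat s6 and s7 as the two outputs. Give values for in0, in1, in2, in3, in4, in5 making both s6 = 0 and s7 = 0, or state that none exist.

Check with in0=0, in1=0, in2=0, in3=1, in4=1, in5=1:
s0 = AND(in1, in2) = AND(0, 0) = 0
s1 = OR(in4, s0) = OR(1, 0) = 1
s2 = OR(in0, s0) = OR(0, 0) = 0
s3 = XOR(in3, s2) = XOR(1, 0) = 1
s4 = AND(s1, s3) = AND(1, 1) = 1
s5 = OR(s4, s3) = OR(1, 1) = 1
s6 = XOR(in5, s5) = XOR(1, 1) = 0
s7 = OR(s2, s6) = OR(0, 0) = 0
So s6 = 0 and s7 = 0.

in0=0, in1=0, in2=0, in3=1, in4=1, in5=1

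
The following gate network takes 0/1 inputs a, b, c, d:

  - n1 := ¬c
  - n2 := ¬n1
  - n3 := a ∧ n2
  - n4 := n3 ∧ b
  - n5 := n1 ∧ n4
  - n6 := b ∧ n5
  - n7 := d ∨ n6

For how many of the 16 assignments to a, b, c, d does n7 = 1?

8

n7 = d ∨ n6 must be 1, so at least one of d, n6 is 1.
Enumerating the 16 input combinations, 8 give n7 = 1 and 8 give n7 = 0.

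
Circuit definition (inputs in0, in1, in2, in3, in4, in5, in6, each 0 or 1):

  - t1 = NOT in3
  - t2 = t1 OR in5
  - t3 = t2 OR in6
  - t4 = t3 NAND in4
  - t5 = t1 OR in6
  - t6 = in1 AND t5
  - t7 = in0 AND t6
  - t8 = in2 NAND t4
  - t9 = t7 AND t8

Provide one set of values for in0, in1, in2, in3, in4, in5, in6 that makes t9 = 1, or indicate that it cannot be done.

in0=1, in1=1, in2=0, in3=1, in4=0, in5=0, in6=1

Check with in0=1, in1=1, in2=0, in3=1, in4=0, in5=0, in6=1:
t1 = NOT in3 = NOT 1 = 0
t2 = t1 OR in5 = 0 OR 0 = 0
t3 = t2 OR in6 = 0 OR 1 = 1
t4 = t3 NAND in4 = 1 NAND 0 = 1
t5 = t1 OR in6 = 0 OR 1 = 1
t6 = in1 AND t5 = 1 AND 1 = 1
t7 = in0 AND t6 = 1 AND 1 = 1
t8 = in2 NAND t4 = 0 NAND 1 = 1
t9 = t7 AND t8 = 1 AND 1 = 1
So t9 = 1 as required.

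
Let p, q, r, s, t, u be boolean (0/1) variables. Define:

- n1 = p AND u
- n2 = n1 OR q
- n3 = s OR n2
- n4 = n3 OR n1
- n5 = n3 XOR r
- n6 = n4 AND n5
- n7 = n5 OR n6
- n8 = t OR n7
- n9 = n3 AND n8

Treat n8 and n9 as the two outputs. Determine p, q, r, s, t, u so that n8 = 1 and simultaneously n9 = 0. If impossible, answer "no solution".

Check with p=0, q=0, r=1, s=0, t=0, u=1:
n1 = p AND u = 0 AND 1 = 0
n2 = n1 OR q = 0 OR 0 = 0
n3 = s OR n2 = 0 OR 0 = 0
n4 = n3 OR n1 = 0 OR 0 = 0
n5 = n3 XOR r = 0 XOR 1 = 1
n6 = n4 AND n5 = 0 AND 1 = 0
n7 = n5 OR n6 = 1 OR 0 = 1
n8 = t OR n7 = 0 OR 1 = 1
n9 = n3 AND n8 = 0 AND 1 = 0
So n8 = 1 and n9 = 0.

p=0, q=0, r=1, s=0, t=0, u=1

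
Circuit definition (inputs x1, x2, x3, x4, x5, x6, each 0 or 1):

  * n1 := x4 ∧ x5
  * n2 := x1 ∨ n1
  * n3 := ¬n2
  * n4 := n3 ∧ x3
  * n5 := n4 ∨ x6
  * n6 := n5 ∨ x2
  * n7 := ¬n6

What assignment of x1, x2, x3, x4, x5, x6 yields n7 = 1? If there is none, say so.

n7 = ¬n6 must be 1, so n6 = 0.
n6 = n5 ∨ x2 must be 0, so both n5 = 0 and x2 = 0.
n5 = n4 ∨ x6 must be 0, so both n4 = 0 and x6 = 0.
Check with x1=1, x2=0, x3=0, x4=1, x5=1, x6=0:
n1 = x4 ∧ x5 = 1 ∧ 1 = 1
n2 = x1 ∨ n1 = 1 ∨ 1 = 1
n3 = ¬n2 = ¬1 = 0
n4 = n3 ∧ x3 = 0 ∧ 0 = 0
n5 = n4 ∨ x6 = 0 ∨ 0 = 0
n6 = n5 ∨ x2 = 0 ∨ 0 = 0
n7 = ¬n6 = ¬0 = 1
So n7 = 1 as required.

x1=1, x2=0, x3=0, x4=1, x5=1, x6=0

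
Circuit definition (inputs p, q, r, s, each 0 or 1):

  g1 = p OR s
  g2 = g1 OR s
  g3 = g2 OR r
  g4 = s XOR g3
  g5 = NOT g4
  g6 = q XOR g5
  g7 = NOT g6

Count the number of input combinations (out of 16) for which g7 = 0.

8

g7 = NOT g6 must be 0, so g6 = 1.
g6 = q XOR g5 must be 1, so q and g5 differ.
Enumerating the 16 input combinations, 8 give g7 = 0 and 8 give g7 = 1.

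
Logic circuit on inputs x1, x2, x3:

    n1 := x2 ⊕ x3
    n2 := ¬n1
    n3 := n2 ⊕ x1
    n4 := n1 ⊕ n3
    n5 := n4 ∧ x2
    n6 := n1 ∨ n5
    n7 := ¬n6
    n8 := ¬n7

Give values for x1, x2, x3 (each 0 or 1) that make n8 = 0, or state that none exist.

Check with x1=1 x2=0 x3=0:
n1 = x2 ⊕ x3 = 0 ⊕ 0 = 0
n2 = ¬n1 = ¬0 = 1
n3 = n2 ⊕ x1 = 1 ⊕ 1 = 0
n4 = n1 ⊕ n3 = 0 ⊕ 0 = 0
n5 = n4 ∧ x2 = 0 ∧ 0 = 0
n6 = n1 ∨ n5 = 0 ∨ 0 = 0
n7 = ¬n6 = ¬0 = 1
n8 = ¬n7 = ¬1 = 0
So n8 = 0 as required.

x1=1 x2=0 x3=0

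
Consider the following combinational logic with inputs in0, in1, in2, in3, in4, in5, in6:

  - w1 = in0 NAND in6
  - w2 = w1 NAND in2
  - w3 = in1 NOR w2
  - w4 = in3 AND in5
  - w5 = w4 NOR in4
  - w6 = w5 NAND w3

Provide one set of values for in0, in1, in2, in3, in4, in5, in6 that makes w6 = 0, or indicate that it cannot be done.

in0=0 in1=0 in2=1 in3=1 in4=0 in5=0 in6=1

w6 = w5 NAND w3 must be 0, so both w5 = 1 and w3 = 1.
Check with in0=0 in1=0 in2=1 in3=1 in4=0 in5=0 in6=1:
w1 = in0 NAND in6 = 0 NAND 1 = 1
w2 = w1 NAND in2 = 1 NAND 1 = 0
w3 = in1 NOR w2 = 0 NOR 0 = 1
w4 = in3 AND in5 = 1 AND 0 = 0
w5 = w4 NOR in4 = 0 NOR 0 = 1
w6 = w5 NAND w3 = 1 NAND 1 = 0
So w6 = 0 as required.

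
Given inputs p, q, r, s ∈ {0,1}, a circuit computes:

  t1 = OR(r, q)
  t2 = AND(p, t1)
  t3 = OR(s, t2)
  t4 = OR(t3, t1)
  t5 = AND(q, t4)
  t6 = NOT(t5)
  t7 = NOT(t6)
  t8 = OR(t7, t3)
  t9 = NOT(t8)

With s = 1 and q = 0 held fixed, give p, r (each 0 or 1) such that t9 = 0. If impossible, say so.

t9 = NOT(t8) must be 0, so t8 = 1.
t8 = OR(t7, t3) must be 1, so at least one of t7, t3 is 1.
Check with s = 1 and q = 0 and p=0, r=1:
t1 = OR(r, q) = OR(1, 0) = 1
t2 = AND(p, t1) = AND(0, 1) = 0
t3 = OR(s, t2) = OR(1, 0) = 1
t4 = OR(t3, t1) = OR(1, 1) = 1
t5 = AND(q, t4) = AND(0, 1) = 0
t6 = NOT(t5) = NOT 0 = 1
t7 = NOT(t6) = NOT 1 = 0
t8 = OR(t7, t3) = OR(0, 1) = 1
t9 = NOT(t8) = NOT 1 = 0
So t9 = 0.

p=0, r=1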